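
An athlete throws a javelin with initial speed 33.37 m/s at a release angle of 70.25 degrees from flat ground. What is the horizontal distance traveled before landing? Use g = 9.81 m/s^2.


R = v^2 * sin(2*theta) / g
Convert angle to radians: theta = 70.25 deg = 1.2261 rad
sin(2*theta) = sin(2.4522) = 0.6361
R = 33.37^2 * 0.6361 / 9.81
R = 1113.5569 * 0.6361 / 9.81 = 72.2028 m

72.2028 m


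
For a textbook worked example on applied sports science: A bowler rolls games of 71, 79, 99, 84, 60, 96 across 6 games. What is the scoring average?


Average = sum / n
Sum = 489
Average = 489 / 6 = 81.5

81.5


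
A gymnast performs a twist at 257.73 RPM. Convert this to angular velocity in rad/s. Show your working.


omega = RPM * 2 * pi / 60
omega = 257.73 * 2 * 3.14159 / 60
omega = 1619.3653 / 60 = 26.9894 rad/s

26.9894 rad/s


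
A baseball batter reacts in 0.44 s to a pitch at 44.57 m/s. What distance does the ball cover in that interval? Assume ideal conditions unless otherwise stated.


d = v * t
d = 44.57 * 0.44
d = 19.6108 m

19.6108 m


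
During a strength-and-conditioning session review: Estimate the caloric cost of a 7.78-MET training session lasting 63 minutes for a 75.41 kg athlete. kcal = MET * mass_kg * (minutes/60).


kcal = MET * mass * time_hr
Convert time: 63 min = 1.05 hr
kcal = 7.78 * 75.41 * 1.05
kcal = 616.0243 kcal

616.0243 kcal


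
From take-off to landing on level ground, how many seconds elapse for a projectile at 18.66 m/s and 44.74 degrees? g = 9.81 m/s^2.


T = 2*v*sin(theta)/g
sin(theta) = sin(44.74 deg) = 0.7039
T = 2*18.66*0.7039 / 9.81
T = 26.2692 / 9.81 = 2.6778 s

2.6778 s


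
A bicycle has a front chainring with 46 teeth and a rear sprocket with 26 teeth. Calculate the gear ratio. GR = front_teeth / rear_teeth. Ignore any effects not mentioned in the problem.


GR = front_teeth / rear_teeth
GR = 46 / 26
GR = 1.7692

1.7692


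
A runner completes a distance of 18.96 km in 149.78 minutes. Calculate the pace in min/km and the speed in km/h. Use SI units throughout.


Pace = time / distance = 149.78 min / 18.96 km = 7.8998 min/km
Speed = distance / time_in_hours = 18.96 / 2.4963 hr
Speed = 7.5951 km/h

7.8998 min/km, 7.5951 km/h


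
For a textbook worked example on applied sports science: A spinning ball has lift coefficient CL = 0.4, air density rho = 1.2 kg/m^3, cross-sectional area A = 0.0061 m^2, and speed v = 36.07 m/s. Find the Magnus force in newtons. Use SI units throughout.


FM = 0.5 * CL * rho * A * v^2
FM = 0.5 * 0.4 * 1.2 * 0.0061 * 36.07^2
v^2 = 1301.0449
FM = 0.5 * 0.4 * 1.2 * 0.0061 * 1301.0449 = 1.9047 N

1.9047 N


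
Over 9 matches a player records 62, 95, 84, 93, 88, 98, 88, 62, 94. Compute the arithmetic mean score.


Average = sum / n
Sum = 764
Average = 764 / 9 = 84.8889

84.8889


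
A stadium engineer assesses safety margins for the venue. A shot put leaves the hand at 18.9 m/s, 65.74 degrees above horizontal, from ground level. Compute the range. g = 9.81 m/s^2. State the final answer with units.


R = v^2 * sin(2*theta) / g
Convert angle to radians: theta = 65.74 deg = 1.1474 rad
sin(2*theta) = sin(2.2948) = 0.7492
R = 18.9^2 * 0.7492 / 9.81
R = 357.21 * 0.7492 / 9.81 = 27.28 m

27.28 m


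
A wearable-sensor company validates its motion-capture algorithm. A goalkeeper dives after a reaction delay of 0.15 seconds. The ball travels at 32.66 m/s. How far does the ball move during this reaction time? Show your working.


d = v * t
d = 32.66 * 0.15
d = 4.899 m

4.899 m


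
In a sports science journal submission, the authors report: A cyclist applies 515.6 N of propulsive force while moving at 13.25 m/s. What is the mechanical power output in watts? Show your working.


P = F * v
P = 515.6 * 13.25
P = 6831.7 W

6831.7 W


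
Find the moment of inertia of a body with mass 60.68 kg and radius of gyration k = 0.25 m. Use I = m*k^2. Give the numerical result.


I = m * k^2
I = 60.68 * 0.25^2
I = 60.68 * 0.0625 = 3.7925 kg*m^2

3.7925 kg*m^2


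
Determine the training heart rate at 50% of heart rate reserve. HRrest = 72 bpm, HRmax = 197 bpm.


Target = HRrest + pct*(HRmax - HRrest)
Heart rate reserve = HRmax - HRrest = 197 - 72 = 125 bpm
Fraction = 50% = 0.5
Target = 72 + 0.5 * 125
Target = 72 + 62.5 = 134.5 bpm

134.5 bpm


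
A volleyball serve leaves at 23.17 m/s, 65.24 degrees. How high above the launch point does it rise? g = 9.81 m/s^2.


H = (v*sin(theta))^2 / (2*g)
vy = v*sin(theta) = 23.17 * sin(65.24 deg) = 21.04 m/s
H = vy^2 / (2*g) = 442.6809 / (2*9.81)
H = 442.6809 / 19.62 = 22.5627 m

22.5627 m


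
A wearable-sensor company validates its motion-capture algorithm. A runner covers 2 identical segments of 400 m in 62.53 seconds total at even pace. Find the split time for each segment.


Split time = total_time / n_laps = 62.53 / 2
Split time = 31.265 s per lap

31.265 s


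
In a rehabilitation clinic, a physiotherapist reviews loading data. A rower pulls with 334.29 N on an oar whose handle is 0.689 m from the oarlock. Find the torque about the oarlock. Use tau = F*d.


tau = F * d
tau = 334.29 * 0.689
tau = 230.3258 N*m

230.3258 N*m


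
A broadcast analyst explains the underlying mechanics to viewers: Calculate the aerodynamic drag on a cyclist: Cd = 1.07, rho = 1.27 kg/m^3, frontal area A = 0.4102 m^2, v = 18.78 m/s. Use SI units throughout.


Fd = 0.5 * Cd * rho * A * v^2
Fd = 0.5 * 1.07 * 1.27 * 0.4102 * 18.78^2
v^2 = 352.6884
Fd = 0.5 * 1.07 * 1.27 * 0.4102 * 352.6884 = 98.2979 N

98.2979 N


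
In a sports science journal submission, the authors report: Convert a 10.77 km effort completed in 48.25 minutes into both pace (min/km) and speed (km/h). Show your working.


Pace = time / distance = 48.25 min / 10.77 km = 4.48 min/km
Speed = distance / time_in_hours = 10.77 / 0.8042 hr
Speed = 13.3927 km/h

4.48 min/km, 13.3927 km/h


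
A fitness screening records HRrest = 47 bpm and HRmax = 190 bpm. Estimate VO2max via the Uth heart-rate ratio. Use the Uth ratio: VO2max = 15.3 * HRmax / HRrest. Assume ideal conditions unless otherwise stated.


VO2max = 15.3 * HRmax / HRrest
VO2max = 15.3 * 190 / 47
VO2max = 2907 / 47 = 61.8511 mL/kg/min

61.8511 mL/kg/min


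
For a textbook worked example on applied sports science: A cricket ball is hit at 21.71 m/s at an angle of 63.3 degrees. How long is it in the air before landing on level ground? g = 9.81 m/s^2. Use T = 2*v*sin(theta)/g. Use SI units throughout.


T = 2*v*sin(theta)/g
sin(theta) = sin(63.3 deg) = 0.8934
T = 2*21.71*0.8934 / 9.81
T = 38.7902 / 9.81 = 3.9541 s

3.9541 s


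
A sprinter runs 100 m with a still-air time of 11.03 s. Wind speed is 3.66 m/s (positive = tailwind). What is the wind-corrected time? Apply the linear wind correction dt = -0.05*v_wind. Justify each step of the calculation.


dt = -0.05 * v_wind = -0.05 * 3.66 = -0.183 s
t_corrected = t_still + dt = 11.03 + (-0.183)
t_corrected = 10.847 s

10.847 s


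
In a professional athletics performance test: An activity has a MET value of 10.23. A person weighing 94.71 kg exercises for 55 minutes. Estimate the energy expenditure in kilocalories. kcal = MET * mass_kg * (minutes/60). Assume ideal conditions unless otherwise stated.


kcal = MET * mass * time_hr
Convert time: 55 min = 0.9167 hr
kcal = 10.23 * 94.71 * 0.9167
kcal = 888.143 kcal

888.143 kcal


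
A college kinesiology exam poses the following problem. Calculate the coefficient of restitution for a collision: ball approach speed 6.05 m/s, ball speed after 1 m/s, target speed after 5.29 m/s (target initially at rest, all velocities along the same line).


e = (v2_after - v1_after) / (v1_before - v2_before)
Numerator = 5.29 - 1 = 4.29
Denominator = 6.05 - 0 = 6.05
e = 4.29 / 6.05 = 0.7091

0.7091


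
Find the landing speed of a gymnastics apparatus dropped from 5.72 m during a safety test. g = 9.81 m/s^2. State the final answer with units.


v = sqrt(2 * g * h)
v = sqrt(2 * 9.81 * 5.72)
v = sqrt(112.2264) = 10.5937 m/s

10.5937 m/s


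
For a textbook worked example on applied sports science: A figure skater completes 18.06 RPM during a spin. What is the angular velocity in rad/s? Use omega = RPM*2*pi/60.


omega = RPM * 2 * pi / 60
omega = 18.06 * 2 * 3.14159 / 60
omega = 113.4743 / 60 = 1.8912 rad/s

1.8912 rad/s


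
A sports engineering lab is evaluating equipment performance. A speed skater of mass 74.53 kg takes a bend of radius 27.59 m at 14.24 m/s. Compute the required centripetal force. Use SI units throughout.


Fc = m * v^2 / r
v^2 = 14.24^2 = 202.7776
Fc = 74.53 * 202.7776 / 27.59
Fc = 15113.0145 / 27.59 = 547.7715 N

547.7715 N


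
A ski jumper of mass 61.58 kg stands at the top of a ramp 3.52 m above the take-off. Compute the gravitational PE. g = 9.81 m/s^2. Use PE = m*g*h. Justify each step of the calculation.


PE = m * g * h
PE = 61.58 * 9.81 * 3.52
PE = 604.0998 * 3.52 = 2126.4313 J

2126.4313 J


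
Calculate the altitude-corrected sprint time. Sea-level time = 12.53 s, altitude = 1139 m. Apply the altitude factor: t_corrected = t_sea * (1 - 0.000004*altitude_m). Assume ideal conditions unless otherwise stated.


Correction factor = 1 - 0.000004 * 1139 = 0.995444
t_corrected = t_sea * factor = 12.53 * 0.995444
t_corrected = 12.4729 s

12.4729 s


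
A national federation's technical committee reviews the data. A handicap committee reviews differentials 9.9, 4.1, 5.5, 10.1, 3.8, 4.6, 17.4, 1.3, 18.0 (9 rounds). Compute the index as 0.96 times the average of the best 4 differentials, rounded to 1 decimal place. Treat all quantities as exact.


All differentials: 9.9, 4.1, 5.5, 10.1, 3.8, 4.6, 17.4, 1.3, 18.0
Sorted: 1.3, 3.8, 4.1, 4.6, 5.5, 9.9, 10.1, 17.4, 18.0
Best 4: 1.3, 3.8, 4.1, 4.6
Average of best = 13.8 / 4 = 3.45
Raw index = 3.45 * 0.96 = 3.312
Handicap index = round(3.312, 1) = 3.3

3.3


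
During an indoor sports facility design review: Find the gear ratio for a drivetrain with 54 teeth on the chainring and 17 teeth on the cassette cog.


GR = front_teeth / rear_teeth
GR = 54 / 17
GR = 3.1765

3.1765


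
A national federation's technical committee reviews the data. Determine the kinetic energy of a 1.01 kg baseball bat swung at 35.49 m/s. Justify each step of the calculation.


KE = 0.5 * m * v^2
KE = 0.5 * 1.01 * 35.49^2
KE = 0.5 * 1.01 * 1259.5401 = 636.0678 J

636.0678 J


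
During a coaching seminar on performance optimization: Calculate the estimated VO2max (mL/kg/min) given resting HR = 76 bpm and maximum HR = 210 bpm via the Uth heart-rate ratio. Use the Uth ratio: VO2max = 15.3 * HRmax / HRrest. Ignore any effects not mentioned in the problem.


VO2max = 15.3 * HRmax / HRrest
VO2max = 15.3 * 210 / 76
VO2max = 3213 / 76 = 42.2763 mL/kg/min

42.2763 mL/kg/min


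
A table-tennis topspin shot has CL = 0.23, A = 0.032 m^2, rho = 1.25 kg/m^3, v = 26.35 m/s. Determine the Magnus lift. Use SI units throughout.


FM = 0.5 * CL * rho * A * v^2
FM = 0.5 * 0.23 * 1.25 * 0.032 * 26.35^2
v^2 = 694.3225
FM = 0.5 * 0.23 * 1.25 * 0.032 * 694.3225 = 3.1939 N

3.1939 N


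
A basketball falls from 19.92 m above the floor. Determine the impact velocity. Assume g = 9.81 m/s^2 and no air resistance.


v = sqrt(2 * g * h)
v = sqrt(2 * 9.81 * 19.92)
v = sqrt(390.8304) = 19.7694 m/s

19.7694 m/s


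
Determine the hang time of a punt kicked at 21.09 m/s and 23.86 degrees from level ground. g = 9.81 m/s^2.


T = 2*v*sin(theta)/g
sin(theta) = sin(23.86 deg) = 0.4045
T = 2*21.09*0.4045 / 9.81
T = 17.0619 / 9.81 = 1.7392 s

1.7392 s


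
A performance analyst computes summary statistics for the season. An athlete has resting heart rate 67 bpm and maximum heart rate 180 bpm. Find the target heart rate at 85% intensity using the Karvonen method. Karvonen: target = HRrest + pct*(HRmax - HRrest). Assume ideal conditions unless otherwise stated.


Target = HRrest + pct*(HRmax - HRrest)
Heart rate reserve = HRmax - HRrest = 180 - 67 = 113 bpm
Fraction = 85% = 0.85
Target = 67 + 0.85 * 113
Target = 67 + 96.05 = 163.05 bpm

163.05 bpm


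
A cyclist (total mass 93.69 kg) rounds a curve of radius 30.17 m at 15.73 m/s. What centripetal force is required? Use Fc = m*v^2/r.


Fc = m * v^2 / r
v^2 = 15.73^2 = 247.4329
Fc = 93.69 * 247.4329 / 30.17
Fc = 23181.9884 / 30.17 = 768.3788 N

768.3788 N


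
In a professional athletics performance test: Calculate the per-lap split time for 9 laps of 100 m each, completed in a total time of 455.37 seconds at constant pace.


Split time = total_time / n_laps = 455.37 / 9
Split time = 50.5967 s per lap

50.5967 s


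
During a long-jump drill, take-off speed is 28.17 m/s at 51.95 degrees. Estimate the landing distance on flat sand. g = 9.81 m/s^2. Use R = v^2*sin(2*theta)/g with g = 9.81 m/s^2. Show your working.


R = v^2 * sin(2*theta) / g
Convert angle to radians: theta = 51.95 deg = 0.9067 rad
sin(2*theta) = sin(1.8134) = 0.9707
R = 28.17^2 * 0.9707 / 9.81
R = 793.5489 * 0.9707 / 9.81 = 78.523 m

78.523 m


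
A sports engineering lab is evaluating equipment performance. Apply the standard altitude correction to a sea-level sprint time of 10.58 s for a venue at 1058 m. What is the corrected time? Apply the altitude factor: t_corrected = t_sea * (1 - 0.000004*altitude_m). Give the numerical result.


Correction factor = 1 - 0.000004 * 1058 = 0.995768
t_corrected = t_sea * factor = 10.58 * 0.995768
t_corrected = 10.5352 s

10.5352 s


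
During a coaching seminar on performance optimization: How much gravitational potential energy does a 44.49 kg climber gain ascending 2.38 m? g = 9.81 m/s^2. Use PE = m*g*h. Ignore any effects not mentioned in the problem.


PE = m * g * h
PE = 44.49 * 9.81 * 2.38
PE = 436.4469 * 2.38 = 1038.7436 J

1038.7436 J


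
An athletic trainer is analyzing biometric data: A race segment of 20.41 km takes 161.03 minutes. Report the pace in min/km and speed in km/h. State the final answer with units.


Pace = time / distance = 161.03 min / 20.41 km = 7.8898 min/km
Speed = distance / time_in_hours = 20.41 / 2.6838 hr
Speed = 7.6048 km/h

7.8898 min/km, 7.6048 km/h


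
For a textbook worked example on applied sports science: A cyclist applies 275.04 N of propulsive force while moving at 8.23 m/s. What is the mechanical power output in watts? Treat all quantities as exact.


P = F * v
P = 275.04 * 8.23
P = 2263.5792 W

2263.5792 W


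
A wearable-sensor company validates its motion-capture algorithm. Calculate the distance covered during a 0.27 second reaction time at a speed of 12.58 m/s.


d = v * t
d = 12.58 * 0.27
d = 3.3966 m

3.3966 m


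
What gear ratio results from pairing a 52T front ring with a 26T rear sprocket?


GR = front_teeth / rear_teeth
GR = 52 / 26
GR = 2

2


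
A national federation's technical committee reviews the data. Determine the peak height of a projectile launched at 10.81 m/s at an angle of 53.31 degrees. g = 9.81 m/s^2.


H = (v*sin(theta))^2 / (2*g)
vy = v*sin(theta) = 10.81 * sin(53.31 deg) = 8.6683 m/s
H = vy^2 / (2*g) = 75.1398 / (2*9.81)
H = 75.1398 / 19.62 = 3.8298 m

3.8298 m


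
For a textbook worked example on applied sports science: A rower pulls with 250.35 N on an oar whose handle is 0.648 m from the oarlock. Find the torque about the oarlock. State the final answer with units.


tau = F * d
tau = 250.35 * 0.648
tau = 162.2268 N*m

162.2268 N*m


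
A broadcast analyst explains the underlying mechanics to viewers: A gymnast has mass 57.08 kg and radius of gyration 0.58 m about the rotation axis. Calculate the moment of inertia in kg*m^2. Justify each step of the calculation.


I = m * k^2
I = 57.08 * 0.58^2
I = 57.08 * 0.3364 = 19.2017 kg*m^2

19.2017 kg*m^2


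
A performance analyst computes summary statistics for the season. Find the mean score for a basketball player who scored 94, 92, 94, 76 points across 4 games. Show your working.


Average = sum / n
Sum = 356
Average = 356 / 4 = 89

89


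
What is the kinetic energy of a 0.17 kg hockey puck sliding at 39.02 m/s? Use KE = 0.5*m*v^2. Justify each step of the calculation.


KE = 0.5 * m * v^2
KE = 0.5 * 0.17 * 39.02^2
KE = 0.5 * 0.17 * 1522.5604 = 129.4176 J

129.4176 J


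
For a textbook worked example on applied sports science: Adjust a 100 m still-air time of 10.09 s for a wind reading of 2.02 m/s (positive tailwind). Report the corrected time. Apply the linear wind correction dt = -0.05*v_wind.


dt = -0.05 * v_wind = -0.05 * 2.02 = -0.101 s
t_corrected = t_still + dt = 10.09 + (-0.101)
t_corrected = 9.989 s

9.989 s


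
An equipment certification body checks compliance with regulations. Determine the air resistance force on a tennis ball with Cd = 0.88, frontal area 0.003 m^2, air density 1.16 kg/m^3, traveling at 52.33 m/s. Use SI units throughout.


Fd = 0.5 * Cd * rho * A * v^2
Fd = 0.5 * 0.88 * 1.16 * 0.003 * 52.33^2
v^2 = 2738.4289
Fd = 0.5 * 0.88 * 1.16 * 0.003 * 2738.4289 = 4.1931 N

4.1931 N


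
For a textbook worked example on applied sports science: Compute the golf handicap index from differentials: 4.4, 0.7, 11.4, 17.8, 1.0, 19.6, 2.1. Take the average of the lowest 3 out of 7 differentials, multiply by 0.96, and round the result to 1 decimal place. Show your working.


All differentials: 4.4, 0.7, 11.4, 17.8, 1.0, 19.6, 2.1
Sorted: 0.7, 1.0, 2.1, 4.4, 11.4, 17.8, 19.6
Best 3: 0.7, 1.0, 2.1
Average of best = 3.8 / 3 = 1.2667
Raw index = 1.2667 * 0.96 = 1.216
Handicap index = round(1.216, 1) = 1.2

1.2


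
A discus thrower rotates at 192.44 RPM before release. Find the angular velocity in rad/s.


omega = RPM * 2 * pi / 60
omega = 192.44 * 2 * 3.14159 / 60
omega = 1209.1362 / 60 = 20.1523 rad/s

20.1523 rad/s


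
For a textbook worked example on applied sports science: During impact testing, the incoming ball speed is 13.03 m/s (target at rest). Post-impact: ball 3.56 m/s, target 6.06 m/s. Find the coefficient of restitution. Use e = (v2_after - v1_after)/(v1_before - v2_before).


e = (v2_after - v1_after) / (v1_before - v2_before)
Numerator = 6.06 - 3.56 = 2.5
Denominator = 13.03 - 0 = 13.03
e = 2.5 / 13.03 = 0.1919

0.1919


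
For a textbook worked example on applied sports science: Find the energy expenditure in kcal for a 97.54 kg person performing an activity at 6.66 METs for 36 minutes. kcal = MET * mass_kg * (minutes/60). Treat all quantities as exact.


kcal = MET * mass * time_hr
Convert time: 36 min = 0.6 hr
kcal = 6.66 * 97.54 * 0.6
kcal = 389.7698 kcal

389.7698 kcal


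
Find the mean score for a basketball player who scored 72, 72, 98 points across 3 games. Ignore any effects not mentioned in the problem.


Average = sum / n
Sum = 242
Average = 242 / 3 = 80.6667

80.6667


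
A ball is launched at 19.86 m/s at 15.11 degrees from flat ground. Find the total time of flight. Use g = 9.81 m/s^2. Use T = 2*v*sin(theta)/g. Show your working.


T = 2*v*sin(theta)/g
sin(theta) = sin(15.11 deg) = 0.2607
T = 2*19.86*0.2607 / 9.81
T = 10.3539 / 9.81 = 1.0554 s

1.0554 s


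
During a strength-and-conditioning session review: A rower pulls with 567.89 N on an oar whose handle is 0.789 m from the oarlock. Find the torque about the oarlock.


tau = F * d
tau = 567.89 * 0.789
tau = 448.0652 N*m

448.0652 N*m


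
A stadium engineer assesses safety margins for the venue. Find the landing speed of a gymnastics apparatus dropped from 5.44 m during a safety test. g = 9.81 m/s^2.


v = sqrt(2 * g * h)
v = sqrt(2 * 9.81 * 5.44)
v = sqrt(106.7328) = 10.3312 m/s

10.3312 m/s


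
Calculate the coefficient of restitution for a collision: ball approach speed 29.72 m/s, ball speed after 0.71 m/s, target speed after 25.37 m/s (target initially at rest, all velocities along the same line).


e = (v2_after - v1_after) / (v1_before - v2_before)
Numerator = 25.37 - 0.71 = 24.66
Denominator = 29.72 - 0 = 29.72
e = 24.66 / 29.72 = 0.8297

0.8297


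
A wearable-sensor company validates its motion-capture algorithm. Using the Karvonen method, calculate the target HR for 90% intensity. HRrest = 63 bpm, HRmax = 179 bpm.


Target = HRrest + pct*(HRmax - HRrest)
Heart rate reserve = HRmax - HRrest = 179 - 63 = 116 bpm
Fraction = 90% = 0.9
Target = 63 + 0.9 * 116
Target = 63 + 104.4 = 167.4 bpm

167.4 bpm


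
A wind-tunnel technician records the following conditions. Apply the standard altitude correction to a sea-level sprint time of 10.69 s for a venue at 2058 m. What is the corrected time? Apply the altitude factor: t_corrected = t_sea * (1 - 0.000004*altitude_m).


Correction factor = 1 - 0.000004 * 2058 = 0.991768
t_corrected = t_sea * factor = 10.69 * 0.991768
t_corrected = 10.602 s

10.602 s


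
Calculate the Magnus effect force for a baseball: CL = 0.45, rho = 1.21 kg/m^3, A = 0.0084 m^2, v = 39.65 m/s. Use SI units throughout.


FM = 0.5 * CL * rho * A * v^2
FM = 0.5 * 0.45 * 1.21 * 0.0084 * 39.65^2
v^2 = 1572.1225
FM = 0.5 * 0.45 * 1.21 * 0.0084 * 1572.1225 = 3.5953 N

3.5953 N


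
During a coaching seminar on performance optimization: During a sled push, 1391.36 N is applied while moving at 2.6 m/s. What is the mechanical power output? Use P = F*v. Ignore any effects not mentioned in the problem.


P = F * v
P = 1391.36 * 2.6
P = 3617.536 W

3617.536 W


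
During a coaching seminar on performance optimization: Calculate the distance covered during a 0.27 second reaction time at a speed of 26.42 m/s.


d = v * t
d = 26.42 * 0.27
d = 7.1334 m

7.1334 m


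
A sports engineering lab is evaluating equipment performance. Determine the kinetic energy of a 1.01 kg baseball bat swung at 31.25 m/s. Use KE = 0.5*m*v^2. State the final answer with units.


KE = 0.5 * m * v^2
KE = 0.5 * 1.01 * 31.25^2
KE = 0.5 * 1.01 * 976.5625 = 493.1641 J

493.1641 J


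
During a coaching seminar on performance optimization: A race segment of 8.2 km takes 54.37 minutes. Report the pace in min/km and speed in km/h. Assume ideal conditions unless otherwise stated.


Pace = time / distance = 54.37 min / 8.2 km = 6.6305 min/km
Speed = distance / time_in_hours = 8.2 / 0.9062 hr
Speed = 9.0491 km/h

6.6305 min/km, 9.0491 km/h


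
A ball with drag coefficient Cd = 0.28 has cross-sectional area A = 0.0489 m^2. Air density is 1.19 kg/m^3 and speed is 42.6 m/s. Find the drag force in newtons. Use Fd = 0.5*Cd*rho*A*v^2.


Fd = 0.5 * Cd * rho * A * v^2
Fd = 0.5 * 0.28 * 1.19 * 0.0489 * 42.6^2
v^2 = 1814.76
Fd = 0.5 * 0.28 * 1.19 * 0.0489 * 1814.76 = 14.7844 N

14.7844 N


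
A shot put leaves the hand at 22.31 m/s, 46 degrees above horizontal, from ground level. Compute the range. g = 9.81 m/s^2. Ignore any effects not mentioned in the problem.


R = v^2 * sin(2*theta) / g
Convert angle to radians: theta = 46 deg = 0.8029 rad
sin(2*theta) = sin(1.6057) = 0.9994
R = 22.31^2 * 0.9994 / 9.81
R = 497.7361 * 0.9994 / 9.81 = 50.7067 m

50.7067 m


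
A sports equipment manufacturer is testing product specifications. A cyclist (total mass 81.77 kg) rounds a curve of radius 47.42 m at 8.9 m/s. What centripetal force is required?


Fc = m * v^2 / r
v^2 = 8.9^2 = 79.21
Fc = 81.77 * 79.21 / 47.42
Fc = 6477.0017 / 47.42 = 136.588 N

136.588 N


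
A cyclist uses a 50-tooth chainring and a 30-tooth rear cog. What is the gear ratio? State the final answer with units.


GR = front_teeth / rear_teeth
GR = 50 / 30
GR = 1.6667

1.6667


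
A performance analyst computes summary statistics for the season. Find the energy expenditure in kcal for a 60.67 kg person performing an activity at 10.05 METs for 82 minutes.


kcal = MET * mass * time_hr
Convert time: 82 min = 1.3667 hr
kcal = 10.05 * 60.67 * 1.3667
kcal = 833.3025 kcal

833.3025 kcal


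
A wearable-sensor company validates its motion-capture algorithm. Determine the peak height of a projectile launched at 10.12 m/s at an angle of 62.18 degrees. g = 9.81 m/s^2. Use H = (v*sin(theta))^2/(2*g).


H = (v*sin(theta))^2 / (2*g)
vy = v*sin(theta) = 10.12 * sin(62.18 deg) = 8.9503 m/s
H = vy^2 / (2*g) = 80.1081 / (2*9.81)
H = 80.1081 / 19.62 = 4.083 m

4.083 m


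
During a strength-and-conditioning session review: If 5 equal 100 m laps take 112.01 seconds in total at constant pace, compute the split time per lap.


Split time = total_time / n_laps = 112.01 / 5
Split time = 22.402 s per lap

22.402 s


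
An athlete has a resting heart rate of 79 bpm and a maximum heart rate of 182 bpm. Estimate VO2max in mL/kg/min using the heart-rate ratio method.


VO2max = 15.3 * HRmax / HRrest
VO2max = 15.3 * 182 / 79
VO2max = 2784.6 / 79 = 35.2481 mL/kg/min

35.2481 mL/kg/min


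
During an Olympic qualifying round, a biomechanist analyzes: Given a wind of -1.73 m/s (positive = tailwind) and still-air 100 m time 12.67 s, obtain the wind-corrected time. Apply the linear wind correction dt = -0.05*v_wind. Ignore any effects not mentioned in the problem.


dt = -0.05 * v_wind = -0.05 * -1.73 = 0.0865 s
t_corrected = t_still + dt = 12.67 + (0.0865)
t_corrected = 12.7565 s

12.7565 s


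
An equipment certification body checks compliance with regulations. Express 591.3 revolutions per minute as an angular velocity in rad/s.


omega = RPM * 2 * pi / 60
omega = 591.3 * 2 * 3.14159 / 60
omega = 3715.2475 / 60 = 61.9208 rad/s

61.9208 rad/s


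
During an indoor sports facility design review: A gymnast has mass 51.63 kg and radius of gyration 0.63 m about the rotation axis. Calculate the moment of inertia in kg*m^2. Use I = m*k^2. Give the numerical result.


I = m * k^2
I = 51.63 * 0.63^2
I = 51.63 * 0.3969 = 20.4919 kg*m^2

20.4919 kg*m^2


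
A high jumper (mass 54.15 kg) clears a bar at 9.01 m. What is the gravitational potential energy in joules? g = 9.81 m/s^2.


PE = m * g * h
PE = 54.15 * 9.81 * 9.01
PE = 531.2115 * 9.01 = 4786.2156 J

4786.2156 J


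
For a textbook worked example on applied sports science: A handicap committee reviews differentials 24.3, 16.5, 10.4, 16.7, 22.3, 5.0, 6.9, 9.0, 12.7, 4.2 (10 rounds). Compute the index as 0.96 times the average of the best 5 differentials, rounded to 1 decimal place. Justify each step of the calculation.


All differentials: 24.3, 16.5, 10.4, 16.7, 22.3, 5.0, 6.9, 9.0, 12.7, 4.2
Sorted: 4.2, 5.0, 6.9, 9.0, 10.4, 12.7, 16.5, 16.7, 22.3, 24.3
Best 5: 4.2, 5.0, 6.9, 9.0, 10.4
Average of best = 35.5 / 5 = 7.1
Raw index = 7.1 * 0.96 = 6.816
Handicap index = round(6.816, 1) = 6.8

6.8


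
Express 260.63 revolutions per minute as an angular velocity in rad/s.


omega = RPM * 2 * pi / 60
omega = 260.63 * 2 * 3.14159 / 60
omega = 1637.5866 / 60 = 27.2931 rad/s

27.2931 rad/s


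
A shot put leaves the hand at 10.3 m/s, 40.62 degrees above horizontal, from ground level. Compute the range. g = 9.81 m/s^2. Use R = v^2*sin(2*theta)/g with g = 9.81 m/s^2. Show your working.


R = v^2 * sin(2*theta) / g
Convert angle to radians: theta = 40.62 deg = 0.709 rad
sin(2*theta) = sin(1.4179) = 0.9883
R = 10.3^2 * 0.9883 / 9.81
R = 106.09 * 0.9883 / 9.81 = 10.6883 m

10.6883 m


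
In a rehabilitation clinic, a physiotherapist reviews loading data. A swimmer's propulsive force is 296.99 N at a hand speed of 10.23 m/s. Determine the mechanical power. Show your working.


P = F * v
P = 296.99 * 10.23
P = 3038.2077 W

3038.2077 W


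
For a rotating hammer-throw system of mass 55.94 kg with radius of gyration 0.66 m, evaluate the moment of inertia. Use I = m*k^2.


I = m * k^2
I = 55.94 * 0.66^2
I = 55.94 * 0.4356 = 24.3675 kg*m^2

24.3675 kg*m^2


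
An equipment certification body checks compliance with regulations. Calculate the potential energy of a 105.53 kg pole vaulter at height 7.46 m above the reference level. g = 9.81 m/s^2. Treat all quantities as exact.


PE = m * g * h
PE = 105.53 * 9.81 * 7.46
PE = 1035.2493 * 7.46 = 7722.9598 J

7722.9598 J


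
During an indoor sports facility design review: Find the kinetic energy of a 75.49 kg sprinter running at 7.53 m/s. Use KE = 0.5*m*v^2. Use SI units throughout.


KE = 0.5 * m * v^2
KE = 0.5 * 75.49 * 7.53^2
KE = 0.5 * 75.49 * 56.7009 = 2140.1755 J

2140.1755 J


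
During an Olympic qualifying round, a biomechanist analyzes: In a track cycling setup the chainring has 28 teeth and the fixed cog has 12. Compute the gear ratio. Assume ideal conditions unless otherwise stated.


GR = front_teeth / rear_teeth
GR = 28 / 12
GR = 2.3333

2.3333


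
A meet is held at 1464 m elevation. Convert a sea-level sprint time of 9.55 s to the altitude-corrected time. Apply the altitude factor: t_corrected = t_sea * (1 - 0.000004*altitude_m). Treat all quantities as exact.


Correction factor = 1 - 0.000004 * 1464 = 0.994144
t_corrected = t_sea * factor = 9.55 * 0.994144
t_corrected = 9.4941 s

9.4941 s


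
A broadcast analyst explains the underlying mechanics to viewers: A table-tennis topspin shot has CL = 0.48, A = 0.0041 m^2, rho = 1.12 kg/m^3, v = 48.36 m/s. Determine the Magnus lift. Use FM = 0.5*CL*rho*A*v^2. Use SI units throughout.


FM = 0.5 * CL * rho * A * v^2
FM = 0.5 * 0.48 * 1.12 * 0.0041 * 48.36^2
v^2 = 2338.6896
FM = 0.5 * 0.48 * 1.12 * 0.0041 * 2338.6896 = 2.5774 N

2.5774 N


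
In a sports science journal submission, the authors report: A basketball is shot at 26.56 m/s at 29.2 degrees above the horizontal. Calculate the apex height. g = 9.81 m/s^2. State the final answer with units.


H = (v*sin(theta))^2 / (2*g)
vy = v*sin(theta) = 26.56 * sin(29.2 deg) = 12.9576 m/s
H = vy^2 / (2*g) = 167.8982 / (2*9.81)
H = 167.8982 / 19.62 = 8.5575 m

8.5575 m


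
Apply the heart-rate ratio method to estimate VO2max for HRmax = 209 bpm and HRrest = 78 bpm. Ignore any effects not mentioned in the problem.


VO2max = 15.3 * HRmax / HRrest
VO2max = 15.3 * 209 / 78
VO2max = 3197.7 / 78 = 40.9962 mL/kg/min

40.9962 mL/kg/min


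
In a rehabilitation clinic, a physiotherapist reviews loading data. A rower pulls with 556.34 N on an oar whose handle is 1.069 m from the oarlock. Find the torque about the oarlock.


tau = F * d
tau = 556.34 * 1.069
tau = 594.7275 N*m

594.7275 N*m


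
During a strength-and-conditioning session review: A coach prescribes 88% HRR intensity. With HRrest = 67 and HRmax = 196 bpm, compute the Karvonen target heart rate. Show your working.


Target = HRrest + pct*(HRmax - HRrest)
Heart rate reserve = HRmax - HRrest = 196 - 67 = 129 bpm
Fraction = 88% = 0.88
Target = 67 + 0.88 * 129
Target = 67 + 113.52 = 180.52 bpm

180.52 bpm


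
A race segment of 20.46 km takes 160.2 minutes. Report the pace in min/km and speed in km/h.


Pace = time / distance = 160.2 min / 20.46 km = 7.8299 min/km
Speed = distance / time_in_hours = 20.46 / 2.67 hr
Speed = 7.6629 km/h

7.8299 min/km, 7.6629 km/h


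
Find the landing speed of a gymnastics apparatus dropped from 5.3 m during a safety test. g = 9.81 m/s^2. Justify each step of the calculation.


v = sqrt(2 * g * h)
v = sqrt(2 * 9.81 * 5.3)
v = sqrt(103.986) = 10.1974 m/s

10.1974 m/s


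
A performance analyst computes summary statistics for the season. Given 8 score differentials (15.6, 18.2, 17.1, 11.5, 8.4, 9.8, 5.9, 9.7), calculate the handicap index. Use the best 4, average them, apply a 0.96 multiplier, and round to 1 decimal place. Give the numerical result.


All differentials: 15.6, 18.2, 17.1, 11.5, 8.4, 9.8, 5.9, 9.7
Sorted: 5.9, 8.4, 9.7, 9.8, 11.5, 15.6, 17.1, 18.2
Best 4: 5.9, 8.4, 9.7, 9.8
Average of best = 33.8 / 4 = 8.45
Raw index = 8.45 * 0.96 = 8.112
Handicap index = round(8.112, 1) = 8.1

8.1


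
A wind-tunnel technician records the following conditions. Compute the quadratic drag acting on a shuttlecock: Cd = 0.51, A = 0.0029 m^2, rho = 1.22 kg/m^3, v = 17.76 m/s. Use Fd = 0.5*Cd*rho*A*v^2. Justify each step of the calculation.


Fd = 0.5 * Cd * rho * A * v^2
Fd = 0.5 * 0.51 * 1.22 * 0.0029 * 17.76^2
v^2 = 315.4176
Fd = 0.5 * 0.51 * 1.22 * 0.0029 * 315.4176 = 0.2846 N

0.2846 N


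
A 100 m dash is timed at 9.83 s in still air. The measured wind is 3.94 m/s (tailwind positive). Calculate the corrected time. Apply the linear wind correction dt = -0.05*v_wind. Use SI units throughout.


dt = -0.05 * v_wind = -0.05 * 3.94 = -0.197 s
t_corrected = t_still + dt = 9.83 + (-0.197)
t_corrected = 9.633 s

9.633 s


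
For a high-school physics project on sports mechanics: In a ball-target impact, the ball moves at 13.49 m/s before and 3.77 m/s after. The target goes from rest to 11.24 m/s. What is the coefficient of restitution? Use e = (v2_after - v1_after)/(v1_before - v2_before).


e = (v2_after - v1_after) / (v1_before - v2_before)
Numerator = 11.24 - 3.77 = 7.47
Denominator = 13.49 - 0 = 13.49
e = 7.47 / 13.49 = 0.5537

0.5537


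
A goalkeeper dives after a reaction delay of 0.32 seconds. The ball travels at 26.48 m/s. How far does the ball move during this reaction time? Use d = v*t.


d = v * t
d = 26.48 * 0.32
d = 8.4736 m

8.4736 m


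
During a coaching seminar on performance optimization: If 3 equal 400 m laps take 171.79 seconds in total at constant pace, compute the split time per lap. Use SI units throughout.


Split time = total_time / n_laps = 171.79 / 3
Split time = 57.2633 s per lap

57.2633 s


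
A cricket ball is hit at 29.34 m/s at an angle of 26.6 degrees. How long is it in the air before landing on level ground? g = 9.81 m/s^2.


T = 2*v*sin(theta)/g
sin(theta) = sin(26.6 deg) = 0.4478
T = 2*29.34*0.4478 / 9.81
T = 26.2745 / 9.81 = 2.6783 s

2.6783 s


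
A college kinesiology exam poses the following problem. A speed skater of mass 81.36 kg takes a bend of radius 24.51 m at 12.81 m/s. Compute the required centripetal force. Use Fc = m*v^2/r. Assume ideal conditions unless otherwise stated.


Fc = m * v^2 / r
v^2 = 12.81^2 = 164.0961
Fc = 81.36 * 164.0961 / 24.51
Fc = 13350.8587 / 24.51 = 544.7107 N

544.7107 N


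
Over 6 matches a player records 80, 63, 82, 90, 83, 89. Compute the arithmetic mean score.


Average = sum / n
Sum = 487
Average = 487 / 6 = 81.1667

81.1667


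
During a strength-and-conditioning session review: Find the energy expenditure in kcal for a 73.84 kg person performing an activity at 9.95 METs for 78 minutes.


kcal = MET * mass * time_hr
Convert time: 78 min = 1.3 hr
kcal = 9.95 * 73.84 * 1.3
kcal = 955.1204 kcal

955.1204 kcal


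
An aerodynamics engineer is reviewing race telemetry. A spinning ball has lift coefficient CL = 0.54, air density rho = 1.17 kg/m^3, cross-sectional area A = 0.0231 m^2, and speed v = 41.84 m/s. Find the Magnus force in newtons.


FM = 0.5 * CL * rho * A * v^2
FM = 0.5 * 0.54 * 1.17 * 0.0231 * 41.84^2
v^2 = 1750.5856
FM = 0.5 * 0.54 * 1.17 * 0.0231 * 1750.5856 = 12.7745 N

12.7745 N


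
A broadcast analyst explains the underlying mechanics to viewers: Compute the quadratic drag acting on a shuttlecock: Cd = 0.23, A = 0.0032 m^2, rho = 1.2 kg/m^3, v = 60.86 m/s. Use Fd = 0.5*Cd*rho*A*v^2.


Fd = 0.5 * Cd * rho * A * v^2
Fd = 0.5 * 0.23 * 1.2 * 0.0032 * 60.86^2
v^2 = 3703.9396
Fd = 0.5 * 0.23 * 1.2 * 0.0032 * 3703.9396 = 1.6357 N

1.6357 N


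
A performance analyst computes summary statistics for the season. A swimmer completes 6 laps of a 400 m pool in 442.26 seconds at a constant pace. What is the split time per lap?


Split time = total_time / n_laps = 442.26 / 6
Split time = 73.71 s per lap

73.71 s


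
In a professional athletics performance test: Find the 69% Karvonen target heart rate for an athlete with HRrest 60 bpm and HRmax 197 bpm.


Target = HRrest + pct*(HRmax - HRrest)
Heart rate reserve = HRmax - HRrest = 197 - 60 = 137 bpm
Fraction = 69% = 0.69
Target = 60 + 0.69 * 137
Target = 60 + 94.53 = 154.53 bpm

154.53 bpm


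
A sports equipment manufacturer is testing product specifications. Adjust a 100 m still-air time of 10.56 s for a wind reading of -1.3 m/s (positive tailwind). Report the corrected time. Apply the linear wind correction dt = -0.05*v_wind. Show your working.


dt = -0.05 * v_wind = -0.05 * -1.3 = 0.065 s
t_corrected = t_still + dt = 10.56 + (0.065)
t_corrected = 10.625 s

10.625 s


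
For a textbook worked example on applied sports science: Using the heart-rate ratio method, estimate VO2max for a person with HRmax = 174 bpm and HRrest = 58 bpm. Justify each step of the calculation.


VO2max = 15.3 * HRmax / HRrest
VO2max = 15.3 * 174 / 58
VO2max = 2662.2 / 58 = 45.9 mL/kg/min

45.9 mL/kg/min


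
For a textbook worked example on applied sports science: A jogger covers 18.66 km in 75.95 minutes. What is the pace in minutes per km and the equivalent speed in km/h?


Pace = time / distance = 75.95 min / 18.66 km = 4.0702 min/km
Speed = distance / time_in_hours = 18.66 / 1.2658 hr
Speed = 14.7413 km/h

4.0702 min/km, 14.7413 km/h


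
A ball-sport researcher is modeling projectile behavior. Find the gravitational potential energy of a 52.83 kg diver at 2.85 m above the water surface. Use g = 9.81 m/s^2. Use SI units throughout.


PE = m * g * h
PE = 52.83 * 9.81 * 2.85
PE = 518.2623 * 2.85 = 1477.0476 J

1477.0476 J


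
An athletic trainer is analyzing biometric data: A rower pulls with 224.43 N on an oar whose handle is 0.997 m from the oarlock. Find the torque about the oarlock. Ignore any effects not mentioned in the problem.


tau = F * d
tau = 224.43 * 0.997
tau = 223.7567 N*m

223.7567 N*m


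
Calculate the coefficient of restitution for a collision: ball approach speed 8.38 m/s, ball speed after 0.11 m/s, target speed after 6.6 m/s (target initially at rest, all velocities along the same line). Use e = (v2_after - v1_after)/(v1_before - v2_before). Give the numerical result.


e = (v2_after - v1_after) / (v1_before - v2_before)
Numerator = 6.6 - 0.11 = 6.49
Denominator = 8.38 - 0 = 8.38
e = 6.49 / 8.38 = 0.7745

0.7745


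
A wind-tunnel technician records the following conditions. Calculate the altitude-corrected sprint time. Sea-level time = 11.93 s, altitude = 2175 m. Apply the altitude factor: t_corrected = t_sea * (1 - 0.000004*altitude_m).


Correction factor = 1 - 0.000004 * 2175 = 0.9913
t_corrected = t_sea * factor = 11.93 * 0.9913
t_corrected = 11.8262 s

11.8262 s


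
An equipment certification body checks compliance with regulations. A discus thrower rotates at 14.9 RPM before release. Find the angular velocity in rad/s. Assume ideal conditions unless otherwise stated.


omega = RPM * 2 * pi / 60
omega = 14.9 * 2 * 3.14159 / 60
omega = 93.6195 / 60 = 1.5603 rad/s

1.5603 rad/s


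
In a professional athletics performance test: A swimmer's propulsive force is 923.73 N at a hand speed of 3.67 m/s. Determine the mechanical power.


P = F * v
P = 923.73 * 3.67
P = 3390.0891 W

3390.0891 W


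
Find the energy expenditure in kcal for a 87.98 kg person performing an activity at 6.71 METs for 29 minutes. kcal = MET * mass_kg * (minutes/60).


kcal = MET * mass * time_hr
Convert time: 29 min = 0.4833 hr
kcal = 6.71 * 87.98 * 0.4833
kcal = 285.3338 kcal

285.3338 kcal


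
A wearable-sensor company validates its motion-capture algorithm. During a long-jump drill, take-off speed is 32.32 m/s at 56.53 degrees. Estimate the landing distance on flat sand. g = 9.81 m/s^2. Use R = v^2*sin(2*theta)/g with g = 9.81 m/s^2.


R = v^2 * sin(2*theta) / g
Convert angle to radians: theta = 56.53 deg = 0.9866 rad
sin(2*theta) = sin(1.9733) = 0.9201
R = 32.32^2 * 0.9201 / 9.81
R = 1044.5824 * 0.9201 / 9.81 = 97.973 m

97.973 m


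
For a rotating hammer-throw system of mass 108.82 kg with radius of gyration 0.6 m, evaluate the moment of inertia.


I = m * k^2
I = 108.82 * 0.6^2
I = 108.82 * 0.36 = 39.1752 kg*m^2

39.1752 kg*m^2


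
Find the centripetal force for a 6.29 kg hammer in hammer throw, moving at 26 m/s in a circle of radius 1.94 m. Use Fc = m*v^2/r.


Fc = m * v^2 / r
v^2 = 26^2 = 676
Fc = 6.29 * 676 / 1.94
Fc = 4252.04 / 1.94 = 2191.7732 N

2191.7732 N


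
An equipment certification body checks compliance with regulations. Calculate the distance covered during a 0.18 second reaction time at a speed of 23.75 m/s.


d = v * t
d = 23.75 * 0.18
d = 4.275 m

4.275 m
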